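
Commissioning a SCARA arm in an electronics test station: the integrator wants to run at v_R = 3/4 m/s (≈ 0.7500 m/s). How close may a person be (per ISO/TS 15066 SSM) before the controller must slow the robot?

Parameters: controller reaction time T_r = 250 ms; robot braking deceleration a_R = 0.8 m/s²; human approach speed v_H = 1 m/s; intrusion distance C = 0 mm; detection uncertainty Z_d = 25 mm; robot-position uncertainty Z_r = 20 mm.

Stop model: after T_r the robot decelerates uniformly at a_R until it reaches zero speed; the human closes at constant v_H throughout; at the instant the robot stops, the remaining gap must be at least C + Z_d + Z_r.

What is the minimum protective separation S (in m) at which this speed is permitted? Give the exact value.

S_min = 5669/3200 m = 1.7716 m

stop time T_s = (3/4)/(4/5) = 0.9375 s
reaction-phase robot travel = 0.7500·0.2500 = 0.1875 m
robot covers 0.7500·0.9375 − ½·0.8000·0.9375² = 0.3516 m while stopping
person approaches 1.0000·(0.2500+0.9375) = 1.1875 m
residual clearance needed = 0.0000+0.0250+0.0200 = 0.0450 m
S_min ≈ 0.1875+0.3516+1.1875+0.0450  ⇒  S_min = 5669/3200 m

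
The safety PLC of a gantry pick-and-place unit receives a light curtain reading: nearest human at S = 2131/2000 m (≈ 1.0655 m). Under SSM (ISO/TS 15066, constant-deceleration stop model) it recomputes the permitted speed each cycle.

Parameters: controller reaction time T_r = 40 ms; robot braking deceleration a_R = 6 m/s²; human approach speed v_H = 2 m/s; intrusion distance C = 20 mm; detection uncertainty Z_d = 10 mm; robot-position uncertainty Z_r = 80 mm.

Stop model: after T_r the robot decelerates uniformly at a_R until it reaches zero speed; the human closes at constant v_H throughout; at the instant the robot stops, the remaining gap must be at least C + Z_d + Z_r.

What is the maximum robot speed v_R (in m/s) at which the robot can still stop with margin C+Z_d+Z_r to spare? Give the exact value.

v_R_max = 17/10 m/s = 1.7000 m/s

quadratic (1/12)·v² + (28/75)·v + (-1751/2000) = 0
  disc = (28/75)² − 4·(1/12)·(-1751/2000) = 38809/90000 ; √disc = 197/300
  v_R = (−(28/75) + 197/300) / (2·(1/12)) = 17/10 m/s
check:
braking lasts T_s = (17/10)/6 = 0.2833 s
reaction-phase robot travel = 1.7000·0.0400 = 0.0680 m
robot under decel: 1.7000²/(2·6.0000) = 0.2408 m
person approaches 2.0000·(0.0400+0.2833) = 0.6467 m
margins: 0.0200+0.0100+0.0800 = 0.1100 m
sum ≈ 0.0680+0.2408+0.6467+0.1100 ≈ 1.0655 m = S ✓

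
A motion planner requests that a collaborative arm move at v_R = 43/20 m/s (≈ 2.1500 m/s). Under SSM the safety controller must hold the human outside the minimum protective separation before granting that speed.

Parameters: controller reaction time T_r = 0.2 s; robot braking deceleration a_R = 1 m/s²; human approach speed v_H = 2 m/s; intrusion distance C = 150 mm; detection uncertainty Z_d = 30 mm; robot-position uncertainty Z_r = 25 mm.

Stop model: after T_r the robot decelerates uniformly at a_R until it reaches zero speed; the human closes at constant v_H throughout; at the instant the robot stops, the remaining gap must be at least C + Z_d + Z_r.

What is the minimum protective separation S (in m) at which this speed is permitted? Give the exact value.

S_min = 6117/800 m = 7.6463 m

braking lasts T_s = (43/20)/1 = 2.1500 s
robot in T_r: 2.1500·0.2000 = 0.4300 m
robot covers 2.1500·2.1500 − ½·1.0000·2.1500² = 2.3112 m while stopping
human over T_r+T_s: 2.0000·(0.2000+2.1500) = 4.7000 m
residual clearance needed = 0.1500+0.0300+0.0250 = 0.2050 m
S_min ≈ 0.4300+2.3112+4.7000+0.2050  ⇒  S_min = 6117/800 m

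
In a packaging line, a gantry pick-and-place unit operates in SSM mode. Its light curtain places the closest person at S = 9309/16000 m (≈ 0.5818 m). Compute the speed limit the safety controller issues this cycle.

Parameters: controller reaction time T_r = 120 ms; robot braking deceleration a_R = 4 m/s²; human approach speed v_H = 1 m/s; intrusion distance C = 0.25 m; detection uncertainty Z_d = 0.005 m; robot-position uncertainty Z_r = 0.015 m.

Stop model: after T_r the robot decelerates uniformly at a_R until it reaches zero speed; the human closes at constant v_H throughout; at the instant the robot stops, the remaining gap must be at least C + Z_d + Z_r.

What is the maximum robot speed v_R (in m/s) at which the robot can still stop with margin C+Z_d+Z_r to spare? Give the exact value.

quadratic (1/8)·v² + (37/100)·v + (-3069/16000) = 0
  disc = (37/100)² − 4·(1/8)·(-3069/16000) = 37249/160000 ; √disc = 193/400
  v_R = (−(37/100) + 193/400) / (2·(1/8)) = 9/20 m/s
check:
stop time T_s = (9/20)/4 = 0.1125 s
robot covers v_R·T_r = 0.4500·0.1200 = 0.0540 m before braking
robot under decel: 0.4500²/(2·4.0000) = 0.0253 m
person approaches 1.0000·(0.1200+0.1125) = 0.2325 m
residual clearance needed = 0.2500+0.0050+0.0150 = 0.2700 m
sum ≈ 0.0540+0.0253+0.2325+0.2700 ≈ 0.5818 m = S ✓

v_R_max = 9/20 m/s = 0.4500 m/s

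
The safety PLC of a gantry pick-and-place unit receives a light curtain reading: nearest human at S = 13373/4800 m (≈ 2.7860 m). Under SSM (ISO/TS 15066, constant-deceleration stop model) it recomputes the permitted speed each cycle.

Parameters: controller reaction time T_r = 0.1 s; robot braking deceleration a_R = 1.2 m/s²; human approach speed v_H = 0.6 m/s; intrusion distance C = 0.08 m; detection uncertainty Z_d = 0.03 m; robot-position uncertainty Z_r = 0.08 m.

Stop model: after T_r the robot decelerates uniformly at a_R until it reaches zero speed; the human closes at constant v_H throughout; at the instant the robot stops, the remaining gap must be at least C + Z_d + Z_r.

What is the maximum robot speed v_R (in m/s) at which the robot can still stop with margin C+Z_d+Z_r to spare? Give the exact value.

v_R_max = 37/20 m/s = 1.8500 m/s

at the boundary: (5/12)·v² + (3/5)·v + (-12173/4800) = 0
  disc = (3/5)² − 4·(5/12)·(-12173/4800) = 66049/14400 ; √disc = 257/120
  v_R = (−(3/5) + 257/120) / (2·(5/12)) = 37/20 m/s
check:
stop time T_s = (37/20)/(6/5) = 1.5417 s
robot in T_r: 1.8500·0.1000 = 0.1850 m
robot under decel: 1.8500²/(2·1.2000) = 1.4260 m
human closes 0.6000·1.6417 = 0.9850 m
margins: 0.0800+0.0300+0.0800 = 0.1900 m
sum ≈ 0.1850+1.4260+0.9850+0.1900 ≈ 2.7860 m = S ✓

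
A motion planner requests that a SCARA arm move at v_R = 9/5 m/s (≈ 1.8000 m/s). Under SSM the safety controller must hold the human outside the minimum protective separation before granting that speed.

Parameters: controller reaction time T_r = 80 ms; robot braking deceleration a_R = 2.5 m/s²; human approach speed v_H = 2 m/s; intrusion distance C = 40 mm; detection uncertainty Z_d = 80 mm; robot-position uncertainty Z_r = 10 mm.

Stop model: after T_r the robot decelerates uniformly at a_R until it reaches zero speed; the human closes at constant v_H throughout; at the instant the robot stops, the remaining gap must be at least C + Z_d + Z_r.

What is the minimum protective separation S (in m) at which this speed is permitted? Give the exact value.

stop time T_s = (9/5)/(5/2) = 0.7200 s
robot in T_r: 1.8000·0.0800 = 0.1440 m
robot under decel: 1.8000²/(2·2.5000) = 0.6480 m
person approaches 2.0000·(0.0800+0.7200) = 1.6000 m
C+Z_d+Z_r = 0.0400+0.0800+0.0100 = 0.1300 m
S_min ≈ 0.1440+0.6480+1.6000+0.1300  ⇒  S_min = 1261/500 m

S_min = 1261/500 m = 2.5220 m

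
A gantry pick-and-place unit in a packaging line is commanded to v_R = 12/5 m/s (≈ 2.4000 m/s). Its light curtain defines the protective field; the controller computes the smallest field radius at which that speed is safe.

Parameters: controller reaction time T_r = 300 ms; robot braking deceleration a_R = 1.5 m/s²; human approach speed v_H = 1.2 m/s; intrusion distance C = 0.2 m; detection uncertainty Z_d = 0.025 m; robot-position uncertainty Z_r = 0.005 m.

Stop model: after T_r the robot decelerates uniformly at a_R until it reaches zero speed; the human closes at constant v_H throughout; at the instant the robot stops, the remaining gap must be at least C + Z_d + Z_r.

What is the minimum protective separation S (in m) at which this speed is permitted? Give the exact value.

braking lasts T_s = (12/5)/(3/2) = 1.6000 s
robot covers v_R·T_r = 2.4000·0.3000 = 0.7200 m before braking
robot covers 2.4000·1.6000 − ½·1.5000·1.6000² = 1.9200 m while stopping
human over T_r+T_s: 1.2000·(0.3000+1.6000) = 2.2800 m
residual clearance needed = 0.2000+0.0250+0.0050 = 0.2300 m
S_min ≈ 0.7200+1.9200+2.2800+0.2300  ⇒  S_min = 103/20 m

S_min = 103/20 m = 5.1500 m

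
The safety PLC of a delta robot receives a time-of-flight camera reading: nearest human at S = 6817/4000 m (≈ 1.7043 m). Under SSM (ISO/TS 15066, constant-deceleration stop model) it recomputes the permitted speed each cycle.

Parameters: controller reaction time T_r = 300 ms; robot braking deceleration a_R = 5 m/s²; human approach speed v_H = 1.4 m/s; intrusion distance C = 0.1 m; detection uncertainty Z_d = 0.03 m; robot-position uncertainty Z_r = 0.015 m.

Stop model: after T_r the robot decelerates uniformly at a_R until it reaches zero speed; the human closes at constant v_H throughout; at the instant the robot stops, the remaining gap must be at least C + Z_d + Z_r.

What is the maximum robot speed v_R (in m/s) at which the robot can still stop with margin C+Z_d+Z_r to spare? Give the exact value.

collect terms ⇒ (1/10)·v_R² + (29/50)·v_R + (-4557/4000) = 0
  disc = (29/50)² − 4·(1/10)·(-4557/4000) = 7921/10000 ; √disc = 89/100
  v_R = (−(29/50) + 89/100) / (2·(1/10)) = 31/20 m/s
check:
stop time T_s = (31/20)/5 = 0.3100 s
reaction-phase robot travel = 1.5500·0.3000 = 0.4650 m
braking distance = 1.5500²/(2·5.0000) = 0.2402 m
person approaches 1.4000·(0.3000+0.3100) = 0.8540 m
margins: 0.1000+0.0300+0.0150 = 0.1450 m
sum ≈ 0.4650+0.2402+0.8540+0.1450 ≈ 1.7043 m = S ✓

v_R_max = 31/20 m/s = 1.5500 m/s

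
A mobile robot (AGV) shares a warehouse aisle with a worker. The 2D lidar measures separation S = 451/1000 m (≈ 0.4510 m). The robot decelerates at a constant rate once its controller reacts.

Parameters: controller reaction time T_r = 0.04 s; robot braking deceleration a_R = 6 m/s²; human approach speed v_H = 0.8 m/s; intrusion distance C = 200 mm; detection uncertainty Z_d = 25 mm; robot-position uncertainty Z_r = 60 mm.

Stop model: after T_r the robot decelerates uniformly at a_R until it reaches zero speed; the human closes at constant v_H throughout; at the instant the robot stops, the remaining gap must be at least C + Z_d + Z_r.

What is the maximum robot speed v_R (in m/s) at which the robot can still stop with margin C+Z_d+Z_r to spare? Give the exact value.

collect terms ⇒ (1/12)·v_R² + (13/75)·v_R + (-67/500) = 0
  disc = (13/75)² − 4·(1/12)·(-67/500) = 1681/22500 ; √disc = 41/150
  v_R = (−(13/75) + 41/150) / (2·(1/12)) = 3/5 m/s
check:
stop time T_s = (3/5)/6 = 0.1000 s
robot covers v_R·T_r = 0.6000·0.0400 = 0.0240 m before braking
braking distance = 0.6000²/(2·6.0000) = 0.0300 m
human closes 0.8000·0.1400 = 0.1120 m
margins: 0.2000+0.0250+0.0600 = 0.2850 m
sum ≈ 0.0240+0.0300+0.1120+0.2850 ≈ 0.4510 m = S ✓

v_R_max = 3/5 m/s = 0.6000 m/s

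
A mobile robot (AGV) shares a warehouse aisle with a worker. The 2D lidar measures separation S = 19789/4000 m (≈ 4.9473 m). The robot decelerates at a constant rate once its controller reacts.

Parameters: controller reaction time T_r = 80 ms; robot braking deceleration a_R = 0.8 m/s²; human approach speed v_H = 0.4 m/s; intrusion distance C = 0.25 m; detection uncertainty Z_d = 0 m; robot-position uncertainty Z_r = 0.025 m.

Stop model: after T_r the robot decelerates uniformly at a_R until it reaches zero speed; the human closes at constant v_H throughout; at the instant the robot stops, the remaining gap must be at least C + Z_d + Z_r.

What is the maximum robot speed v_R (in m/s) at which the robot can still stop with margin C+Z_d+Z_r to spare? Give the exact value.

quadratic (5/8)·v² + (29/50)·v + (-18561/4000) = 0
  disc = (29/50)² − 4·(5/8)·(-18561/4000) = 477481/40000 ; √disc = 691/200
  v_R = (−(29/50) + 691/200) / (2·(5/8)) = 23/10 m/s
check:
T_s = v_R/a_R = (23/10)/(4/5) = 2.8750 s
robot in T_r: 2.3000·0.0800 = 0.1840 m
robot covers 2.3000·2.8750 − ½·0.8000·2.8750² = 3.3062 m while stopping
person approaches 0.4000·(0.0800+2.8750) = 1.1820 m
C+Z_d+Z_r = 0.2500+0.0000+0.0250 = 0.2750 m
sum ≈ 0.1840+3.3062+1.1820+0.2750 ≈ 4.9473 m = S ✓

v_R_max = 23/10 m/s = 2.3000 m/s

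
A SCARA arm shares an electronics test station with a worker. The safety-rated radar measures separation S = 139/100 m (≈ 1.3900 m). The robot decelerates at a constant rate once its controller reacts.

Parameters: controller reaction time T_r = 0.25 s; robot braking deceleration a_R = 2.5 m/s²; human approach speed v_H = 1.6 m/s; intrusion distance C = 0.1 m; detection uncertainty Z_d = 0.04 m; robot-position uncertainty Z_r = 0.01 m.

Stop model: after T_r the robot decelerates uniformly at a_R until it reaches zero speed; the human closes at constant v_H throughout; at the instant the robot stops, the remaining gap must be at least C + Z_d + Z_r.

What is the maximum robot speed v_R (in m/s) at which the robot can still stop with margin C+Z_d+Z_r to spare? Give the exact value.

collect terms ⇒ (1/5)·v_R² + (89/100)·v_R + (-21/25) = 0
  disc = (89/100)² − 4·(1/5)·(-21/25) = 14641/10000 ; √disc = 121/100
  v_R = (−(89/100) + 121/100) / (2·(1/5)) = 4/5 m/s
check:
stop time T_s = (4/5)/(5/2) = 0.3200 s
reaction-phase robot travel = 0.8000·0.2500 = 0.2000 m
robot covers 0.8000·0.3200 − ½·2.5000·0.3200² = 0.1280 m while stopping
person approaches 1.6000·(0.2500+0.3200) = 0.9120 m
margins: 0.1000+0.0400+0.0100 = 0.1500 m
sum ≈ 0.2000+0.1280+0.9120+0.1500 ≈ 1.3900 m = S ✓

v_R_max = 4/5 m/s = 0.8000 m/s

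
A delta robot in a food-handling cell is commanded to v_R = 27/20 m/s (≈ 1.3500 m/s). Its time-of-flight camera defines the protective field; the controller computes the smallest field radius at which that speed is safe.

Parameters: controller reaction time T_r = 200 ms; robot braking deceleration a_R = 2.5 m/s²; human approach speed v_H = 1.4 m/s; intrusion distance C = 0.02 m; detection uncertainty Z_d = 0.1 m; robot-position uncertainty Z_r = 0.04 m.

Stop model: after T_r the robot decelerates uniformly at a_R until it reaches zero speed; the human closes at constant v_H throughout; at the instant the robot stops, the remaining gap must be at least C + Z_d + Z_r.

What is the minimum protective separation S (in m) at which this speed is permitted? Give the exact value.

S_min = 3661/2000 m = 1.8305 m

T_s = v_R/a_R = (27/20)/(5/2) = 0.5400 s
reaction-phase robot travel = 1.3500·0.2000 = 0.2700 m
robot under decel: 1.3500²/(2·2.5000) = 0.3645 m
person approaches 1.4000·(0.2000+0.5400) = 1.0360 m
margins: 0.0200+0.1000+0.0400 = 0.1600 m
S_min ≈ 0.2700+0.3645+1.0360+0.1600  ⇒  S_min = 3661/2000 m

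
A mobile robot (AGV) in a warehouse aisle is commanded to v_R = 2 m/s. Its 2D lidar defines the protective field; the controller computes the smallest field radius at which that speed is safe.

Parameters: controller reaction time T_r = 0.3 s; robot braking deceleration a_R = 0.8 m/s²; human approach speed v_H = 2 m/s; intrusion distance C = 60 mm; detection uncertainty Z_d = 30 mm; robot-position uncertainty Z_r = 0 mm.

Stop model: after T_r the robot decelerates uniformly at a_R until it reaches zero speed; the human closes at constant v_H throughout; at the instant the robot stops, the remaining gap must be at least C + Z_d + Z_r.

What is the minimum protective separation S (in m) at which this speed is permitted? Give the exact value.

S_min = 879/100 m = 8.7900 m

stop time T_s = 2/(4/5) = 2.5000 s
robot covers v_R·T_r = 2.0000·0.3000 = 0.6000 m before braking
robot covers 2.0000·2.5000 − ½·0.8000·2.5000² = 2.5000 m while stopping
human over T_r+T_s: 2.0000·(0.3000+2.5000) = 5.6000 m
C+Z_d+Z_r = 0.0600+0.0300+0.0000 = 0.0900 m
S_min ≈ 0.6000+2.5000+5.6000+0.0900  ⇒  S_min = 879/100 m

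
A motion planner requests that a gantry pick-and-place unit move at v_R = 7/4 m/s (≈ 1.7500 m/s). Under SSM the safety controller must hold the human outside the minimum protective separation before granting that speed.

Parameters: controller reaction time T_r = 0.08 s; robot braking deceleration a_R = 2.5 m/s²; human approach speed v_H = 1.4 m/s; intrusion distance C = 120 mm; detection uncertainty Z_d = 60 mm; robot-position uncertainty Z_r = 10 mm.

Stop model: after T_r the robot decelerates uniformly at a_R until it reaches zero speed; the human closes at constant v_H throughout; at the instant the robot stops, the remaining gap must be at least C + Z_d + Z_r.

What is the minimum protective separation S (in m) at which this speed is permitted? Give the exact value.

T_s = v_R/a_R = (7/4)/(5/2) = 0.7000 s
robot in T_r: 1.7500·0.0800 = 0.1400 m
robot under decel: 1.7500²/(2·2.5000) = 0.6125 m
human over T_r+T_s: 1.4000·(0.0800+0.7000) = 1.0920 m
C+Z_d+Z_r = 0.1200+0.0600+0.0100 = 0.1900 m
S_min ≈ 0.1400+0.6125+1.0920+0.1900  ⇒  S_min = 4069/2000 m

S_min = 4069/2000 m = 2.0345 m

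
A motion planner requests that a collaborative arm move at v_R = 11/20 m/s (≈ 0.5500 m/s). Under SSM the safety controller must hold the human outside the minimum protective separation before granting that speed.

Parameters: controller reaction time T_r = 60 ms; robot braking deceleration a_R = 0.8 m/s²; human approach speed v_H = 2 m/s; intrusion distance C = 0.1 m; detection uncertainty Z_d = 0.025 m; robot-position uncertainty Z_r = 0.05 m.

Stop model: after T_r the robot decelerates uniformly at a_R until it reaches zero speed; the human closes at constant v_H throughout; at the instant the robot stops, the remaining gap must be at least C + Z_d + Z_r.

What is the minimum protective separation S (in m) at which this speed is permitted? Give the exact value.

braking lasts T_s = (11/20)/(4/5) = 0.6875 s
reaction-phase robot travel = 0.5500·0.0600 = 0.0330 m
robot covers 0.5500·0.6875 − ½·0.8000·0.6875² = 0.1891 m while stopping
human closes 2.0000·0.7475 = 1.4950 m
residual clearance needed = 0.1000+0.0250+0.0500 = 0.1750 m
S_min ≈ 0.0330+0.1891+1.4950+0.1750  ⇒  S_min = 30273/16000 m

S_min = 30273/16000 m = 1.8921 m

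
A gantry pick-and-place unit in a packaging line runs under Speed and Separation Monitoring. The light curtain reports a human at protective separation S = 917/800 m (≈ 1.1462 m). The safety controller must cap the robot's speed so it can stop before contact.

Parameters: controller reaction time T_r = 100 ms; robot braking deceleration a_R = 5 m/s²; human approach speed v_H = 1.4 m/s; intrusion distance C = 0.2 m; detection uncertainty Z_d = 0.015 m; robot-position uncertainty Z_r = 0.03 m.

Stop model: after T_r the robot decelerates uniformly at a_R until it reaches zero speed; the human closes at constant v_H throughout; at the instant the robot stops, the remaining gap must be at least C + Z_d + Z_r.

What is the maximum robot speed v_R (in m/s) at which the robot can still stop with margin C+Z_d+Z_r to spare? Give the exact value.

quadratic (1/10)·v² + (19/50)·v + (-609/800) = 0
  disc = (19/50)² − 4·(1/10)·(-609/800) = 4489/10000 ; √disc = 67/100
  v_R = (−(19/50) + 67/100) / (2·(1/10)) = 29/20 m/s
check:
stop time T_s = (29/20)/5 = 0.2900 s
robot in T_r: 1.4500·0.1000 = 0.1450 m
robot covers 1.4500·0.2900 − ½·5.0000·0.2900² = 0.2102 m while stopping
human over T_r+T_s: 1.4000·(0.1000+0.2900) = 0.5460 m
residual clearance needed = 0.2000+0.0150+0.0300 = 0.2450 m
sum ≈ 0.1450+0.2102+0.5460+0.2450 ≈ 1.1462 m = S ✓

v_R_max = 29/20 m/s = 1.4500 m/s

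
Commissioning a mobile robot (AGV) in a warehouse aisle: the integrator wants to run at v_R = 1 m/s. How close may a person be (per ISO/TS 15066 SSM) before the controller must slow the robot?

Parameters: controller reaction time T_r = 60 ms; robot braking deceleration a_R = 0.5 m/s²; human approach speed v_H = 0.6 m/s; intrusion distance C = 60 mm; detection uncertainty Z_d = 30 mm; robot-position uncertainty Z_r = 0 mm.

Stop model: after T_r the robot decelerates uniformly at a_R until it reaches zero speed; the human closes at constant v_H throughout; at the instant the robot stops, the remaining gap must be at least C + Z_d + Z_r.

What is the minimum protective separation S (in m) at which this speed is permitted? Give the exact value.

S_min = 1193/500 m = 2.3860 m

stop time T_s = 1/(1/2) = 2.0000 s
robot covers v_R·T_r = 1.0000·0.0600 = 0.0600 m before braking
robot under decel: 1.0000²/(2·0.5000) = 1.0000 m
human closes 0.6000·2.0600 = 1.2360 m
residual clearance needed = 0.0600+0.0300+0.0000 = 0.0900 m
S_min ≈ 0.0600+1.0000+1.2360+0.0900  ⇒  S_min = 1193/500 m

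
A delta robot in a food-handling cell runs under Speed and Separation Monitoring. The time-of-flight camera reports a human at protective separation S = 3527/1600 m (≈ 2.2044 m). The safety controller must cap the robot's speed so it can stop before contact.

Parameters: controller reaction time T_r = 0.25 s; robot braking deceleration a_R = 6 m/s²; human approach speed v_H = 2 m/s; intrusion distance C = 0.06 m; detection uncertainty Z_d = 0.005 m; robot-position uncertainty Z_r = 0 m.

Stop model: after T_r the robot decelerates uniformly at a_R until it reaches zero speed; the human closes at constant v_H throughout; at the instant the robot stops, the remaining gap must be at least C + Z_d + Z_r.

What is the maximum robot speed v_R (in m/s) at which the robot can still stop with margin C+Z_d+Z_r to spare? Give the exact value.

collect terms ⇒ (1/12)·v_R² + (7/12)·v_R + (-2623/1600) = 0
  disc = (7/12)² − 4·(1/12)·(-2623/1600) = 12769/14400 ; √disc = 113/120
  v_R = (−(7/12) + 113/120) / (2·(1/12)) = 43/20 m/s
check:
T_s = v_R/a_R = (43/20)/6 = 0.3583 s
robot in T_r: 2.1500·0.2500 = 0.5375 m
braking distance = 2.1500²/(2·6.0000) = 0.3852 m
person approaches 2.0000·(0.2500+0.3583) = 1.2167 m
residual clearance needed = 0.0600+0.0050+0.0000 = 0.0650 m
sum ≈ 0.5375+0.3852+1.2167+0.0650 ≈ 2.2044 m = S ✓

v_R_max = 43/20 m/s = 2.1500 m/s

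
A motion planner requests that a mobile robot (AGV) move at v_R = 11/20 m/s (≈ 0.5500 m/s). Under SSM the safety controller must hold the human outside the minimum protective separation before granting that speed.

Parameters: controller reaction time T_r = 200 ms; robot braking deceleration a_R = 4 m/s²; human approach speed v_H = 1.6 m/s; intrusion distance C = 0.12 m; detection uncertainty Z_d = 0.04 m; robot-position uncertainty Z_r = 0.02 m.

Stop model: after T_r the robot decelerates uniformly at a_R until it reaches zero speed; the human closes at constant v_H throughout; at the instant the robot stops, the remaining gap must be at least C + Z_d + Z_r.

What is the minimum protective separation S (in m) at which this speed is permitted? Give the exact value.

stop time T_s = (11/20)/4 = 0.1375 s
robot in T_r: 0.5500·0.2000 = 0.1100 m
braking distance = 0.5500²/(2·4.0000) = 0.0378 m
human over T_r+T_s: 1.6000·(0.2000+0.1375) = 0.5400 m
C+Z_d+Z_r = 0.1200+0.0400+0.0200 = 0.1800 m
S_min ≈ 0.1100+0.0378+0.5400+0.1800  ⇒  S_min = 2777/3200 m

S_min = 2777/3200 m = 0.8678 m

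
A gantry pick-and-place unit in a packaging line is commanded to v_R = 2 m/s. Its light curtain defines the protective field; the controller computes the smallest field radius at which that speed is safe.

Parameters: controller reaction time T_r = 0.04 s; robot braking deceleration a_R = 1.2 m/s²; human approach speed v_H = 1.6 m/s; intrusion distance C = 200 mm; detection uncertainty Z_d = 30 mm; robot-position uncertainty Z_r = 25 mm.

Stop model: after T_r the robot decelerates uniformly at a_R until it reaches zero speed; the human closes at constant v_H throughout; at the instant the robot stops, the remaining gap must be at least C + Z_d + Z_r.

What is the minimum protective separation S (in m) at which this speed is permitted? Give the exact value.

S_min = 14197/3000 m = 4.7323 m

braking lasts T_s = 2/(6/5) = 1.6667 s
robot covers v_R·T_r = 2.0000·0.0400 = 0.0800 m before braking
robot under decel: 2.0000²/(2·1.2000) = 1.6667 m
human closes 1.6000·1.7067 = 2.7307 m
residual clearance needed = 0.2000+0.0300+0.0250 = 0.2550 m
S_min ≈ 0.0800+1.6667+2.7307+0.2550  ⇒  S_min = 14197/3000 m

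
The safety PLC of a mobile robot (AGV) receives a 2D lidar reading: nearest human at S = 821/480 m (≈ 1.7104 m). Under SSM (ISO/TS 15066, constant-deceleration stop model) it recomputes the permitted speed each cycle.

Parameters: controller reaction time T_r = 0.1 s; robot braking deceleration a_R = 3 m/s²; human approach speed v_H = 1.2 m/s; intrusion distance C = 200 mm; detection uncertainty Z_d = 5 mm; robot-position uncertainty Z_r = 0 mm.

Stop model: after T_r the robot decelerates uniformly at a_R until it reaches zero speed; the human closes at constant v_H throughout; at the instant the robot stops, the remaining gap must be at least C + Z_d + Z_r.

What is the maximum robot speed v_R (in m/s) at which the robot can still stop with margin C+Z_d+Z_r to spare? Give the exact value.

v_R_max = 7/4 m/s = 1.7500 m/s

quadratic (1/6)·v² + (1/2)·v + (-133/96) = 0
  disc = (1/2)² − 4·(1/6)·(-133/96) = 169/144 ; √disc = 13/12
  v_R = (−(1/2) + 13/12) / (2·(1/6)) = 7/4 m/s
check:
T_s = v_R/a_R = (7/4)/3 = 0.5833 s
reaction-phase robot travel = 1.7500·0.1000 = 0.1750 m
robot covers 1.7500·0.5833 − ½·3.0000·0.5833² = 0.5104 m while stopping
person approaches 1.2000·(0.1000+0.5833) = 0.8200 m
residual clearance needed = 0.2000+0.0050+0.0000 = 0.2050 m
sum ≈ 0.1750+0.5104+0.8200+0.2050 ≈ 1.7104 m = S ✓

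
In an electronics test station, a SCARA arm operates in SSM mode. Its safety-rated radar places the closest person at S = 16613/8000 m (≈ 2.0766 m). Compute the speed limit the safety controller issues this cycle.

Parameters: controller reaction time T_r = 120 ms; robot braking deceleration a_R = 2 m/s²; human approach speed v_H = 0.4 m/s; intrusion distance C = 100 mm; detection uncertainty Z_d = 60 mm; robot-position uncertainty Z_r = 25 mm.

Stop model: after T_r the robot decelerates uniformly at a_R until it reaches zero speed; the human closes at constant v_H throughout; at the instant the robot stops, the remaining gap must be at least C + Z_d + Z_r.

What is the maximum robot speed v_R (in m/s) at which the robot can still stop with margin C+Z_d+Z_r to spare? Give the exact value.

at the boundary: (1/4)·v² + (8/25)·v + (-14749/8000) = 0
  disc = (8/25)² − 4·(1/4)·(-14749/8000) = 77841/40000 ; √disc = 279/200
  v_R = (−(8/25) + 279/200) / (2·(1/4)) = 43/20 m/s
check:
stop time T_s = (43/20)/2 = 1.0750 s
robot in T_r: 2.1500·0.1200 = 0.2580 m
robot under decel: 2.1500²/(2·2.0000) = 1.1556 m
person approaches 0.4000·(0.1200+1.0750) = 0.4780 m
C+Z_d+Z_r = 0.1000+0.0600+0.0250 = 0.1850 m
sum ≈ 0.2580+1.1556+0.4780+0.1850 ≈ 2.0766 m = S ✓

v_R_max = 43/20 m/s = 2.1500 m/s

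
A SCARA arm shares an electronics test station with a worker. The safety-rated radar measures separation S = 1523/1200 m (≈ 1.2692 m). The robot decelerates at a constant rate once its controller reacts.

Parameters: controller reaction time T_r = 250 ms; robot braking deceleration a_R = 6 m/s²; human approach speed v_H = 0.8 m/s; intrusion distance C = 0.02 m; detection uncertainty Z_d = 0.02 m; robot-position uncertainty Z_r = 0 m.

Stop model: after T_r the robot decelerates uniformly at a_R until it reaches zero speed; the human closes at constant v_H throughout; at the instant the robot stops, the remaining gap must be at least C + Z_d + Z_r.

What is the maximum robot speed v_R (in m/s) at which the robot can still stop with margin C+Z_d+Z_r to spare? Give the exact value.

collect terms ⇒ (1/12)·v_R² + (23/60)·v_R + (-247/240) = 0
  disc = (23/60)² − 4·(1/12)·(-247/240) = 49/100 ; √disc = 7/10
  v_R = (−(23/60) + 7/10) / (2·(1/12)) = 19/10 m/s
check:
T_s = v_R/a_R = (19/10)/6 = 0.3167 s
robot covers v_R·T_r = 1.9000·0.2500 = 0.4750 m before braking
braking distance = 1.9000²/(2·6.0000) = 0.3008 m
human over T_r+T_s: 0.8000·(0.2500+0.3167) = 0.4533 m
margins: 0.0200+0.0200+0.0000 = 0.0400 m
sum ≈ 0.4750+0.3008+0.4533+0.0400 ≈ 1.2692 m = S ✓

v_R_max = 19/10 m/s = 1.9000 m/s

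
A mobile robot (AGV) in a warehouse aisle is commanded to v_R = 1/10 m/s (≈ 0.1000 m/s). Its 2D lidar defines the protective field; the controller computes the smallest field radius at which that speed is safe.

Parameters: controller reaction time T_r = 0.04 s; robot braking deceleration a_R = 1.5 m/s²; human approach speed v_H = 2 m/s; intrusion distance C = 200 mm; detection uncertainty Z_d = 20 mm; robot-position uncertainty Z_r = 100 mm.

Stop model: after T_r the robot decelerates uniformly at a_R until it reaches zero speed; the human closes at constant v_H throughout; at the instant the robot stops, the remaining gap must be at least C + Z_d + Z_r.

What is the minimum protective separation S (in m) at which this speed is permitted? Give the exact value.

S_min = 811/1500 m = 0.5407 m

stop time T_s = (1/10)/(3/2) = 0.0667 s
robot covers v_R·T_r = 0.1000·0.0400 = 0.0040 m before braking
braking distance = 0.1000²/(2·1.5000) = 0.0033 m
human closes 2.0000·0.1067 = 0.2133 m
margins: 0.2000+0.0200+0.1000 = 0.3200 m
S_min ≈ 0.0040+0.0033+0.2133+0.3200  ⇒  S_min = 811/1500 m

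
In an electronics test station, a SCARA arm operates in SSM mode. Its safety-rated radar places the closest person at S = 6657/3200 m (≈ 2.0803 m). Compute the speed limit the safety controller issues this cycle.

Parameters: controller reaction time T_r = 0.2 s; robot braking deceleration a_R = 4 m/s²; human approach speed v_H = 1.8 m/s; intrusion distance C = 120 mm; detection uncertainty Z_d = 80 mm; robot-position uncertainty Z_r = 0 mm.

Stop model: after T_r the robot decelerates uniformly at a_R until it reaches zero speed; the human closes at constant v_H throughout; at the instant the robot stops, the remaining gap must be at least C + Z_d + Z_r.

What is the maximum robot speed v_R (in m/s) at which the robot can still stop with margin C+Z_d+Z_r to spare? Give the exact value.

v_R_max = 7/4 m/s = 1.7500 m/s

quadratic (1/8)·v² + (13/20)·v + (-973/640) = 0
  disc = (13/20)² − 4·(1/8)·(-973/640) = 7569/6400 ; √disc = 87/80
  v_R = (−(13/20) + 87/80) / (2·(1/8)) = 7/4 m/s
check:
braking lasts T_s = (7/4)/4 = 0.4375 s
robot covers v_R·T_r = 1.7500·0.2000 = 0.3500 m before braking
robot under decel: 1.7500²/(2·4.0000) = 0.3828 m
human over T_r+T_s: 1.8000·(0.2000+0.4375) = 1.1475 m
C+Z_d+Z_r = 0.1200+0.0800+0.0000 = 0.2000 m
sum ≈ 0.3500+0.3828+1.1475+0.2000 ≈ 2.0803 m = S ✓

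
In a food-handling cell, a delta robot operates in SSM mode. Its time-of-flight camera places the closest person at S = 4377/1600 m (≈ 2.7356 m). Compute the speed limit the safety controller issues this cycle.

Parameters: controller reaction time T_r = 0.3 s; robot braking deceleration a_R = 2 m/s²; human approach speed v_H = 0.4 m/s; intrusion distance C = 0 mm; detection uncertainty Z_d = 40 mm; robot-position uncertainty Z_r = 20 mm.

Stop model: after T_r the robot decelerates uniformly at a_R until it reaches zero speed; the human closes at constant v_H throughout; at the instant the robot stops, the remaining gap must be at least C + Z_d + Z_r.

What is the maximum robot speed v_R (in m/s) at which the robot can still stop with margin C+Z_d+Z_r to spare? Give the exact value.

v_R_max = 47/20 m/s = 2.3500 m/s

collect terms ⇒ (1/4)·v_R² + (1/2)·v_R + (-4089/1600) = 0
  disc = (1/2)² − 4·(1/4)·(-4089/1600) = 4489/1600 ; √disc = 67/40
  v_R = (−(1/2) + 67/40) / (2·(1/4)) = 47/20 m/s
check:
T_s = v_R/a_R = (47/20)/2 = 1.1750 s
reaction-phase robot travel = 2.3500·0.3000 = 0.7050 m
braking distance = 2.3500²/(2·2.0000) = 1.3806 m
human closes 0.4000·1.4750 = 0.5900 m
C+Z_d+Z_r = 0.0000+0.0400+0.0200 = 0.0600 m
sum ≈ 0.7050+1.3806+0.5900+0.0600 ≈ 2.7356 m = S ✓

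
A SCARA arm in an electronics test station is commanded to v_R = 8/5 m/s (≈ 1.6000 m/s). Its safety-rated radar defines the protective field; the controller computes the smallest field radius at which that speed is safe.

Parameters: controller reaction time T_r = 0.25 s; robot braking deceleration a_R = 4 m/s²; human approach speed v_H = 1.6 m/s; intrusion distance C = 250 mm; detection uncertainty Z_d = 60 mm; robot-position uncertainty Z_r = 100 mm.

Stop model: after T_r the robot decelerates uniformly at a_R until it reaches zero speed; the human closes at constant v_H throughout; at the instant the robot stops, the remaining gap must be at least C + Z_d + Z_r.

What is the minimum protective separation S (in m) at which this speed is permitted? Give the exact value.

T_s = v_R/a_R = (8/5)/4 = 0.4000 s
robot covers v_R·T_r = 1.6000·0.2500 = 0.4000 m before braking
robot under decel: 1.6000²/(2·4.0000) = 0.3200 m
human over T_r+T_s: 1.6000·(0.2500+0.4000) = 1.0400 m
C+Z_d+Z_r = 0.2500+0.0600+0.1000 = 0.4100 m
S_min ≈ 0.4000+0.3200+1.0400+0.4100  ⇒  S_min = 217/100 m

S_min = 217/100 m = 2.1700 m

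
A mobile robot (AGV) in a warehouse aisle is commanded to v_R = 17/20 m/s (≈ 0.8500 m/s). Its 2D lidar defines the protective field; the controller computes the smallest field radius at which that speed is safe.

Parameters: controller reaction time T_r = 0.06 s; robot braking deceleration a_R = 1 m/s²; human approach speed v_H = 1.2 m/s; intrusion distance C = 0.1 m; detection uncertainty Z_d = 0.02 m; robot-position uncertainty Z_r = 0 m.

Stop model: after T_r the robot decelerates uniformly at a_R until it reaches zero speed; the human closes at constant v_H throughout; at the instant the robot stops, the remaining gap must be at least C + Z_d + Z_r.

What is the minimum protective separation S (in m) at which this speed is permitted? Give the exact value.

braking lasts T_s = (17/20)/1 = 0.8500 s
reaction-phase robot travel = 0.8500·0.0600 = 0.0510 m
robot under decel: 0.8500²/(2·1.0000) = 0.3613 m
human closes 1.2000·0.9100 = 1.0920 m
residual clearance needed = 0.1000+0.0200+0.0000 = 0.1200 m
S_min ≈ 0.0510+0.3613+1.0920+0.1200  ⇒  S_min = 6497/4000 m

S_min = 6497/4000 m = 1.6242 m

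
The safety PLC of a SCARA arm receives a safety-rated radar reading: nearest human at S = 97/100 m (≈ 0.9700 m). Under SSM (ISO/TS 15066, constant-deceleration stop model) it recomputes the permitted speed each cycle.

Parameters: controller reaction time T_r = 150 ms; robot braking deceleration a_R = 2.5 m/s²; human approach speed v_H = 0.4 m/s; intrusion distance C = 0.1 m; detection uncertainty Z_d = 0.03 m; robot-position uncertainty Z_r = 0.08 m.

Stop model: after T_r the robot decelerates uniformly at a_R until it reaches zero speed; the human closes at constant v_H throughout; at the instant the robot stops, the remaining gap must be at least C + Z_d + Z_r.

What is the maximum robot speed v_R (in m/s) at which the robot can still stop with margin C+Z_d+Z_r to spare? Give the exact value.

collect terms ⇒ (1/5)·v_R² + (31/100)·v_R + (-7/10) = 0
  disc = (31/100)² − 4·(1/5)·(-7/10) = 6561/10000 ; √disc = 81/100
  v_R = (−(31/100) + 81/100) / (2·(1/5)) = 5/4 m/s
check:
T_s = v_R/a_R = (5/4)/(5/2) = 0.5000 s
robot covers v_R·T_r = 1.2500·0.1500 = 0.1875 m before braking
robot covers 1.2500·0.5000 − ½·2.5000·0.5000² = 0.3125 m while stopping
human closes 0.4000·0.6500 = 0.2600 m
C+Z_d+Z_r = 0.1000+0.0300+0.0800 = 0.2100 m
sum ≈ 0.1875+0.3125+0.2600+0.2100 ≈ 0.9700 m = S ✓

v_R_max = 5/4 m/s = 1.2500 m/s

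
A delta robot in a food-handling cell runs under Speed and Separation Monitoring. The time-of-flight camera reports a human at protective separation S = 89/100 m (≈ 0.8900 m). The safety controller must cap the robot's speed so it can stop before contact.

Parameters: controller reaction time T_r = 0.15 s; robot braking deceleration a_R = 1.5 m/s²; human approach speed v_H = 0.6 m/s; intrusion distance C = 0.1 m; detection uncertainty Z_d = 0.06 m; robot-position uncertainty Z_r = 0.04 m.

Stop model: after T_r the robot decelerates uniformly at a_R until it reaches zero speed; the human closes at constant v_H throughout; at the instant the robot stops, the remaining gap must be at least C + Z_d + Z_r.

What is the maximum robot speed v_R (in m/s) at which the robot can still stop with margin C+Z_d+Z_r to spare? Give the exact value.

collect terms ⇒ (1/3)·v_R² + (11/20)·v_R + (-3/5) = 0
  disc = (11/20)² − 4·(1/3)·(-3/5) = 441/400 ; √disc = 21/20
  v_R = (−(11/20) + 21/20) / (2·(1/3)) = 3/4 m/s
check:
T_s = v_R/a_R = (3/4)/(3/2) = 0.5000 s
robot in T_r: 0.7500·0.1500 = 0.1125 m
braking distance = 0.7500²/(2·1.5000) = 0.1875 m
person approaches 0.6000·(0.1500+0.5000) = 0.3900 m
C+Z_d+Z_r = 0.1000+0.0600+0.0400 = 0.2000 m
sum ≈ 0.1125+0.1875+0.3900+0.2000 ≈ 0.8900 m = S ✓

v_R_max = 3/4 m/s = 0.7500 m/s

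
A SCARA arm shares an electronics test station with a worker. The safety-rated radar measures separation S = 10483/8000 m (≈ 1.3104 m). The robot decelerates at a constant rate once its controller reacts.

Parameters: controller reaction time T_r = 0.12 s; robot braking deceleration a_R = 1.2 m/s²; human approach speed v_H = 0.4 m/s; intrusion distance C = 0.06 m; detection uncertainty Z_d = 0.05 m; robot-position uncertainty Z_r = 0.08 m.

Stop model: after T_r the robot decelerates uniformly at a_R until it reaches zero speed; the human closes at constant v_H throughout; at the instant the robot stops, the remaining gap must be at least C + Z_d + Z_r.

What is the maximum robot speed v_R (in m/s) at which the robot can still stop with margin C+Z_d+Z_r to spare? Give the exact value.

v_R_max = 23/20 m/s = 1.1500 m/s

quadratic (5/12)·v² + (34/75)·v + (-8579/8000) = 0
  disc = (34/75)² − 4·(5/12)·(-8579/8000) = 717409/360000 ; √disc = 847/600
  v_R = (−(34/75) + 847/600) / (2·(5/12)) = 23/20 m/s
check:
braking lasts T_s = (23/20)/(6/5) = 0.9583 s
reaction-phase robot travel = 1.1500·0.1200 = 0.1380 m
robot covers 1.1500·0.9583 − ½·1.2000·0.9583² = 0.5510 m while stopping
human over T_r+T_s: 0.4000·(0.1200+0.9583) = 0.4313 m
margins: 0.0600+0.0500+0.0800 = 0.1900 m
sum ≈ 0.1380+0.5510+0.4313+0.1900 ≈ 1.3104 m = S ✓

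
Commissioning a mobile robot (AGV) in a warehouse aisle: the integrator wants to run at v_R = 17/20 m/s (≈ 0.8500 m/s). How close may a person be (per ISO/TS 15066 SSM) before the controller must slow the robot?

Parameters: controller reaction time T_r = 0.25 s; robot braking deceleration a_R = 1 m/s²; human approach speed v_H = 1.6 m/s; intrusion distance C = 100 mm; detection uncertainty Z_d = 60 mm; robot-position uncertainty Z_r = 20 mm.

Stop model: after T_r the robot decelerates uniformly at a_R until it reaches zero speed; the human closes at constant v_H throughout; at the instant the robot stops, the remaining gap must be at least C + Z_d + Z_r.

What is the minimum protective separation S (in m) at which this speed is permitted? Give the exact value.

braking lasts T_s = (17/20)/1 = 0.8500 s
robot covers v_R·T_r = 0.8500·0.2500 = 0.2125 m before braking
braking distance = 0.8500²/(2·1.0000) = 0.3613 m
human over T_r+T_s: 1.6000·(0.2500+0.8500) = 1.7600 m
margins: 0.1000+0.0600+0.0200 = 0.1800 m
S_min ≈ 0.2125+0.3613+1.7600+0.1800  ⇒  S_min = 2011/800 m

S_min = 2011/800 m = 2.5137 m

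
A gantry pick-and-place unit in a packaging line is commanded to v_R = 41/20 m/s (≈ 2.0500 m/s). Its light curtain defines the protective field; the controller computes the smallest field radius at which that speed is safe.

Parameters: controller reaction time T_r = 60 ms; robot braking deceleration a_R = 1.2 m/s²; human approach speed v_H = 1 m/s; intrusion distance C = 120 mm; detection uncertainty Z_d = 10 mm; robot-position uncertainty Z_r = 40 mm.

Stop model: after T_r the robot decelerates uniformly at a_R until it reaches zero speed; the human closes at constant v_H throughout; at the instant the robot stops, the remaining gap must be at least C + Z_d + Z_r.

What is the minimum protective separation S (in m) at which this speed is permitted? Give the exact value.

S_min = 30499/8000 m = 3.8124 m

braking lasts T_s = (41/20)/(6/5) = 1.7083 s
robot covers v_R·T_r = 2.0500·0.0600 = 0.1230 m before braking
robot covers 2.0500·1.7083 − ½·1.2000·1.7083² = 1.7510 m while stopping
human over T_r+T_s: 1.0000·(0.0600+1.7083) = 1.7683 m
margins: 0.1200+0.0100+0.0400 = 0.1700 m
S_min ≈ 0.1230+1.7510+1.7683+0.1700  ⇒  S_min = 30499/8000 m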